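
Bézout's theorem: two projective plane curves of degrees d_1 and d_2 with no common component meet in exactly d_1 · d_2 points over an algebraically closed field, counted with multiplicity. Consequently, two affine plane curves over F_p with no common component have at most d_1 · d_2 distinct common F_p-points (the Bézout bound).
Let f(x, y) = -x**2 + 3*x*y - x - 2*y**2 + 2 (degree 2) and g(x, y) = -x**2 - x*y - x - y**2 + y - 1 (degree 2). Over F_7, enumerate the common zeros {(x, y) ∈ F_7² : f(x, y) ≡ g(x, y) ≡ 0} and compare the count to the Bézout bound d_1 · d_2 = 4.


Common zeros: {(1, 5), (3, 2), (5, 4)}; count = 3; Bézout bound = 4.

deg(f) = 2, deg(g) = 2, so Bézout bound = 4.
Scan x ∈ F_7. For each x, list the y ∈ F_7 with f(x, y) ≡ 0 and those with g(x, y) ≡ 0 (mod 7); the common zeros in that column are the intersection.
  x = 0: f ≡ 0 at y ∈ {1, 6}; g ≡ 0 at y ∈ {3, 5}; common: ∅.
  x = 1: f ≡ 0 at y ∈ {0, 5}; g ≡ 0 at y ∈ {2, 5}; common: {5}.
  x = 2: f ≡ 0 at y ∈ {1, 2}; g ≡ 0 at y ∈ {0, 6}; common: ∅.
  x = 3: f ≡ 0 at y ∈ {2, 6}; g ≡ 0 at y ∈ {2, 3}; common: {2}.
  x = 4: f ≡ 0 at y ∈ {3}; g ≡ 0 at y ∈ {0, 4}; common: ∅.
  x = 5: f ≡ 0 at y ∈ {0, 4}; g ≡ 0 at y ∈ {4, 6}; common: {4}.
  x = 6: f ≡ 0 at y ∈ {4, 5}; g ≡ 0 at y ∈ {1}; common: ∅.
Collecting: common zeros = {(1, 5), (3, 2), (5, 4)}, so the count is 3.
Comparison with the Bézout bound: 3 ≤ 4 = deg(f)·deg(g), as expected for curves with no common component (the affine F_7-count falls short of the bound because intersections may lie at infinity, over extension fields, or carry multiplicity).


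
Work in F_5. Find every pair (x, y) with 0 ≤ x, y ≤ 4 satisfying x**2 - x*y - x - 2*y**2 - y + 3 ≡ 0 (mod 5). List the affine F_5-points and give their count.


Affine F_5-points: {(0, 1), (2, 0), (2, 1), (4, 0)}; count = 4.

For each of the 25 pairs (x, y) ∈ F_5², evaluate f(x, y) mod 5. Record the zeros.
  x = 0: [0↦3, 1↦0, 2↦3, 3↦2, 4↦2]  zeros at y ∈ {1}
  x = 1: [0↦3, 1↦4, 2↦1, 3↦4, 4↦3]  zeros at y ∈ ∅
  x = 2: [0↦0, 1↦0, 2↦1, 3↦3, 4↦1]  zeros at y ∈ {0, 1}
  x = 3: [0↦4, 1↦3, 2↦3, 3↦4, 4↦1]  zeros at y ∈ ∅
  x = 4: [0↦0, 1↦3, 2↦2, 3↦2, 4↦3]  zeros at y ∈ {0}
Collecting zeros: affine points = {(0, 1), (2, 0), (2, 1), (4, 0)}.
Total count |C(F_5)_aff| = 4.


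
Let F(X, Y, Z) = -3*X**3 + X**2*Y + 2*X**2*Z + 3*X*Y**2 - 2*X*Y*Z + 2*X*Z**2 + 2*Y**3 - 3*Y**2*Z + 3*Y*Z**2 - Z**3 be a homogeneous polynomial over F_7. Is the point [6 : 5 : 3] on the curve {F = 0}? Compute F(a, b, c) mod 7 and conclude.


F(6,5,3) ≡ 0 (mod 7); P is on the curve.

Evaluate F(6, 5, 3) term-by-term (mod 7).
  -3*X**3 ↦ -3·216·1·1 = -648
  X**2*Y ↦ 1·36·5·1 = 180
  2*X**2*Z ↦ 2·36·1·3 = 216
  3*X*Y**2 ↦ 3·6·25·1 = 450
  -2*X*Y*Z ↦ -2·6·5·3 = -180
  2*X*Z**2 ↦ 2·6·1·9 = 108
  2*Y**3 ↦ 2·1·125·1 = 250
  -3*Y**2*Z ↦ -3·1·25·3 = -225
  3*Y*Z**2 ↦ 3·1·5·9 = 135
  -Z**3 ↦ -1·1·1·27 = -27
Sum: F(6, 5, 3) = (-648) + (180) + (216) + (450) + (-180) + (108) + (250) + (-225) + (135) + (-27) = 259.
Reducing mod 7: 259 ≡ 0 (mod 7).
Since F(a, b, c) ≡ 0 (mod 7), P lies on the curve.


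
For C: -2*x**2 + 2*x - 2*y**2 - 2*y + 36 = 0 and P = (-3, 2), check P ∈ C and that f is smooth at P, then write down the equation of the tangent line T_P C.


Tangent line at P: 14*x - 10*y + 62 = 0.

Step 1: f(-3, 2) = 0, so P lies on C.
Step 2: partial derivatives
  f_x(x, y) = 2 - 4*x, f_y(x, y) = -4*y - 2.
  f_x(P) = 14, f_y(P) = -10 (gradient nonzero, so P is smooth).
Step 3: tangent line at P: 14·(x − -3) + -10·(y − 2) = 0.
Expanding: 14*x - 10*y + 62 = 0.


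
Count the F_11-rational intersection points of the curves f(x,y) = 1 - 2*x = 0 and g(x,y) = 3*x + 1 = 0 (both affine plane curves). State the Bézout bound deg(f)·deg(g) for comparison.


Common zeros: ∅; count = 0; Bézout bound = 1.

deg(f) = 1, deg(g) = 1, so Bézout bound = 1.
Scan x ∈ F_11. For each x, list the y ∈ F_11 with f(x, y) ≡ 0 and those with g(x, y) ≡ 0 (mod 11); the common zeros in that column are the intersection.
  x = 0: f ≡ 0 at y ∈ ∅; g ≡ 0 at y ∈ ∅; common: ∅.
  x = 1: f ≡ 0 at y ∈ ∅; g ≡ 0 at y ∈ ∅; common: ∅.
  x = 2: f ≡ 0 at y ∈ ∅; g ≡ 0 at y ∈ ∅; common: ∅.
  x = 3: f ≡ 0 at y ∈ ∅; g ≡ 0 at y ∈ ∅; common: ∅.
  x = 4: f ≡ 0 at y ∈ ∅; g ≡ 0 at y ∈ ∅; common: ∅.
  x = 5: f ≡ 0 at y ∈ ∅; g ≡ 0 at y ∈ ∅; common: ∅.
  x = 6: f ≡ 0 at y ∈ {0, 1, 2, 3, 4, 5, 6, 7, 8, 9, 10}; g ≡ 0 at y ∈ ∅; common: ∅.
  x = 7: f ≡ 0 at y ∈ ∅; g ≡ 0 at y ∈ {0, 1, 2, 3, 4, 5, 6, 7, 8, 9, 10}; common: ∅.
  x = 8: f ≡ 0 at y ∈ ∅; g ≡ 0 at y ∈ ∅; common: ∅.
  x = 9: f ≡ 0 at y ∈ ∅; g ≡ 0 at y ∈ ∅; common: ∅.
  x = 10: f ≡ 0 at y ∈ ∅; g ≡ 0 at y ∈ ∅; common: ∅.
Collecting: common zeros = ∅, so the count is 0.
Comparison with the Bézout bound: 0 ≤ 1 = deg(f)·deg(g), as expected for curves with no common component (the affine F_11-count falls short of the bound because intersections may lie at infinity, over extension fields, or carry multiplicity).


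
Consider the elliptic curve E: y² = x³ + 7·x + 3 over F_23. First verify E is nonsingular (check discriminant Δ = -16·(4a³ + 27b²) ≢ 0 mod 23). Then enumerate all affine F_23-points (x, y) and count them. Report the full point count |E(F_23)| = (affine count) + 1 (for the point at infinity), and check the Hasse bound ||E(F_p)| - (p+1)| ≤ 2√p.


Affine points = {(0, 7), (0, 16), (2, 5), (2, 18), (4, 7), (4, 16), (5, 5), (5, 18), (6, 10), (6, 13), (7, 2), (7, 21), (9, 6), (9, 17), (11, 10), (11, 13), (14, 4), (14, 19), (16, 5), (16, 18), (18, 2), (18, 21), (19, 7), (19, 16), (20, 1), (20, 22), (21, 2), (21, 21), (22, 8), (22, 15)}; affine count = 30; |E(F_23)| = 31.

Discriminant check: Δ ∝ 4a³ + 27b² = 4·7³ + 27·3² = 4·343 + 27·9 ≡ 5 (mod 23). Nonzero ⇒ E is nonsingular.
For each x ∈ F_23, compute rhs = x³ + 7·x + 3 mod 23, then count y ∈ F_23 with y² ≡ rhs.
  x = 0: rhs = 3, matching y values: 7, 16 (2 points).
  x = 1: rhs = 11, matching y values: none (0 points).
  x = 2: rhs = 2, matching y values: 5, 18 (2 points).
  x = 3: rhs = 5, matching y values: none (0 points).
  x = 4: rhs = 3, matching y values: 7, 16 (2 points).
  x = 5: rhs = 2, matching y values: 5, 18 (2 points).
  x = 6: rhs = 8, matching y values: 10, 13 (2 points).
  x = 7: rhs = 4, matching y values: 2, 21 (2 points).
  x = 8: rhs = 19, matching y values: none (0 points).
  x = 9: rhs = 13, matching y values: 6, 17 (2 points).
  x = 10: rhs = 15, matching y values: none (0 points).
  x = 11: rhs = 8, matching y values: 10, 13 (2 points).
  x = 12: rhs = 21, matching y values: none (0 points).
  x = 13: rhs = 14, matching y values: none (0 points).
  x = 14: rhs = 16, matching y values: 4, 19 (2 points).
  x = 15: rhs = 10, matching y values: none (0 points).
  x = 16: rhs = 2, matching y values: 5, 18 (2 points).
  x = 17: rhs = 21, matching y values: none (0 points).
  x = 18: rhs = 4, matching y values: 2, 21 (2 points).
  x = 19: rhs = 3, matching y values: 7, 16 (2 points).
  x = 20: rhs = 1, matching y values: 1, 22 (2 points).
  x = 21: rhs = 4, matching y values: 2, 21 (2 points).
  x = 22: rhs = 18, matching y values: 8, 15 (2 points).
Total affine count: 30.
Full point count |E(F_23)| = 30 + 1 = 31.
Hasse bound: |31 − (23+1)| = |7| = 7 ≤ 2√23 ≈ 9.5917 ✓.


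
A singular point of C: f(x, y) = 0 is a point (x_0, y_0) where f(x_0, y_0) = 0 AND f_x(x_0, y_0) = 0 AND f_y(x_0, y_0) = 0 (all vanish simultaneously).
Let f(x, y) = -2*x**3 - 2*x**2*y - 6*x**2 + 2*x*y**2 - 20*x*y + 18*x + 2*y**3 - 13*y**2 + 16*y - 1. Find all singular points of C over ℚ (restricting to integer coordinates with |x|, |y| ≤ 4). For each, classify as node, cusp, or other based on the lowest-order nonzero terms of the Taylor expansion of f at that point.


Singular points: {(-2, 3)}; classification: cusp.

Compute partial derivatives:
  f_x = -6*x**2 - 4*x*y - 12*x + 2*y**2 - 20*y + 18.
  f_y = -2*x**2 + 4*x*y - 20*x + 6*y**2 - 26*y + 16.
Scan x_0 ∈ {−4, ..., 4}. For each x_0, f_y(x_0, y) is a polynomial in y; find its integer roots y ∈ {−4, ..., 4}, then test f_x and f at those candidates.
  x = -4: f_y(-4, y) = 6*y**2 - 42*y + 64; no integer root y with |y| ≤ 4.
  x = -3: f_y(-3, y) = 6*y**2 - 38*y + 58; no integer root y with |y| ≤ 4.
  x = -2: f_y(-2, y) = 6*y**2 - 34*y + 48; vanishes at y ∈ {3}. (-2, 3): f_x = 0, f = 0 — SINGULAR.
  x = -1: f_y(-1, y) = 6*y**2 - 30*y + 34; no integer root y with |y| ≤ 4.
  x = 0: f_y(0, y) = 6*y**2 - 26*y + 16; no integer root y with |y| ≤ 4.
  x = 1: f_y(1, y) = 6*y**2 - 22*y - 6; no integer root y with |y| ≤ 4.
  x = 2: f_y(2, y) = 6*y**2 - 18*y - 32; no integer root y with |y| ≤ 4.
  x = 3: f_y(3, y) = 6*y**2 - 14*y - 62; no integer root y with |y| ≤ 4.
  x = 4: f_y(4, y) = 6*y**2 - 10*y - 96; no integer root y with |y| ≤ 4.
Only singular point on the grid: (-2, 3).
Classify: substitute x = -2 + u, y = 3 + v and expand: f = -2*u**3 - 2*u**2*v + 2*u*v**2 + 2*v**3 + v**2.
No constant or linear terms (consistent with a singular point). Quadratic part: v**2. Cubic part: -2*u**3 - 2*u**2*v + 2*u*v**2 + 2*v**3.
The quadratic part v**2 is a perfect square, so there is a single (double) tangent line v = 0, i.e. y = 3. Restricting the cubic part to that line (v = 0) leaves -2*u**3 ≠ 0, so f is not divisible by v and the branch is v² ≈ 2*u**3 to lowest order — this is a cusp.
Classification: cusp.


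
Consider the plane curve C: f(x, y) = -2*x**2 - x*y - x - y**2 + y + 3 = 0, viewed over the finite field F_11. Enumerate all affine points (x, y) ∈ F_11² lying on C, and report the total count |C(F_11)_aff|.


Affine F_11-points: {(1, 0), (3, 3), (3, 6), (4, 0), (4, 8), (6, 3), (8, 7), (8, 8), (10, 6), (10, 7)}; count = 10.

For each of the 121 pairs (x, y) ∈ F_11², evaluate f(x, y) mod 11. Record the zeros.
  x = 0: [0↦3, 1↦3, 2↦1, 3↦8, 4↦2, 5↦5, 6↦6, 7↦5, 8↦2, 9↦8, 10↦1]  zeros at y ∈ ∅
  x = 1: [0↦0, 1↦10, 2↦7, 3↦2, 4↦6, 5↦8, 6↦8, 7↦6, 8↦2, 9↦7, 10↦10]  zeros at y ∈ {0}
  x = 2: [0↦4, 1↦2, 2↦9, 3↦3, 4↦6, 5↦7, 6↦6, 7↦3, 8↦9, 9↦2, 10↦4]  zeros at y ∈ ∅
  x = 3: [0↦4, 1↦1, 2↦7, 3↦0, 4↦2, 5↦2, 6↦0, 7↦7, 8↦1, 9↦4, 10↦5]  zeros at y ∈ {3, 6}
  x = 4: [0↦0, 1↦7, 2↦1, 3↦4, 4↦5, 5↦4, 6↦1, 7↦7, 8↦0, 9↦2, 10↦2]  zeros at y ∈ {0, 8}
  x = 5: [0↦3, 1↦9, 2↦2, 3↦4, 4↦4, 5↦2, 6↦9, 7↦3, 8↦6, 9↦7, 10↦6]  zeros at y ∈ ∅
  x = 6: [0↦2, 1↦7, 2↦10, 3↦0, 4↦10, 5↦7, 6↦2, 7↦6, 8↦8, 9↦8, 10↦6]  zeros at y ∈ {3}
  x = 7: [0↦8, 1↦1, 2↦3, 3↦3, 4↦1, 5↦8, 6↦2, 7↦5, 8↦6, 9↦5, 10↦2]  zeros at y ∈ ∅
  x = 8: [0↦10, 1↦2, 2↦3, 3↦2, 4↦10, 5↦5, 6↦9, 7↦0, 8↦0, 9↦9, 10↦5]  zeros at y ∈ {7, 8}
  x = 9: [0↦8, 1↦10, 2↦10, 3↦8, 4↦4, 5↦9, 6↦1, 7↦2, 8↦1, 9↦9, 10↦4]  zeros at y ∈ ∅
  x = 10: [0↦2, 1↦3, 2↦2, 3↦10, 4↦5, 5↦9, 6↦0, 7↦0, 8↦9, 9↦5, 10↦10]  zeros at y ∈ {6, 7}
Collecting zeros: affine points = {(1, 0), (3, 3), (3, 6), (4, 0), (4, 8), (6, 3), (8, 7), (8, 8), (10, 6), (10, 7)}.
Total count |C(F_11)_aff| = 10.


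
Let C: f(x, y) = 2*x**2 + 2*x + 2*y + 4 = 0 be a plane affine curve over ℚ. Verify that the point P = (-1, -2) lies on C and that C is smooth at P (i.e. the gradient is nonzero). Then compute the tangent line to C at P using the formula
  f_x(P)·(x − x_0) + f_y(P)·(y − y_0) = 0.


Tangent line at P: -2*x + 2*y + 2 = 0.

Step 1: f(-1, -2) = 0, so P lies on C.
Step 2: partial derivatives
  f_x(x, y) = 4*x + 2, f_y(x, y) = 2.
  f_x(P) = -2, f_y(P) = 2 (gradient nonzero, so P is smooth).
Step 3: tangent line at P: -2·(x − -1) + 2·(y − -2) = 0.
Expanding: -2*x + 2*y + 2 = 0.


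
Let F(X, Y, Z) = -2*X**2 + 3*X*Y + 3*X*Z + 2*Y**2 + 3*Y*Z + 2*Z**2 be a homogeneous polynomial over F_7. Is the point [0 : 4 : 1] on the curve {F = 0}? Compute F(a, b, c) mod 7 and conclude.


F(0,4,1) ≡ 4 (mod 7); P is NOT on the curve.

Evaluate F(0, 4, 1) term-by-term (mod 7).
  -2*X**2 ↦ -2·0·1·1 = 0
  3*X*Y ↦ 3·0·4·1 = 0
  3*X*Z ↦ 3·0·1·1 = 0
  2*Y**2 ↦ 2·1·16·1 = 32
  3*Y*Z ↦ 3·1·4·1 = 12
  2*Z**2 ↦ 2·1·1·1 = 2
Sum: F(0, 4, 1) = (0) + (0) + (0) + (32) + (12) + (2) = 46.
Reducing mod 7: 46 ≡ 4 (mod 7).
Since F(a, b, c) ≡ 4 ≠ 0 (mod 7), P does NOT lie on the curve.


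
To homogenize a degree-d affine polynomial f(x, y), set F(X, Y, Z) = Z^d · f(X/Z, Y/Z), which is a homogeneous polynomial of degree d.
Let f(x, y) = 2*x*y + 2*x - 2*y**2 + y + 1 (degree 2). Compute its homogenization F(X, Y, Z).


F(X, Y, Z) = 2*X*Y + 2*X*Z - 2*Y**2 + Y*Z + Z**2

deg(f) = 2.
Substitute x = X/Z, y = Y/Z into f, then multiply by Z^2.
  monomial 2·x^1·y^1 ↦ 2·X^1·Y^1·Z^0.
  monomial 2·x^1·y^0 ↦ 2·X^1·Y^0·Z^1.
  monomial -2·x^0·y^2 ↦ -2·X^0·Y^2·Z^0.
  monomial 1·x^0·y^1 ↦ 1·X^0·Y^1·Z^1.
  monomial 1·x^0·y^0 ↦ 1·X^0·Y^0·Z^2.
Collecting: F(X, Y, Z) = 2*X*Y + 2*X*Z - 2*Y**2 + Y*Z + Z**2.


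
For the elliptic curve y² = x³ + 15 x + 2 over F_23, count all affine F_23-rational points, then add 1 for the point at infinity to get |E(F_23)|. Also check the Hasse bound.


Affine points = {(0, 5), (0, 18), (1, 8), (1, 15), (5, 8), (5, 15), (6, 3), (6, 20), (7, 6), (7, 17), (8, 6), (8, 17), (10, 5), (10, 18), (11, 7), (11, 16), (12, 1), (12, 22), (13, 5), (13, 18), (14, 9), (14, 14), (17, 8), (17, 15), (18, 3), (18, 20), (19, 4), (19, 19), (22, 3), (22, 20)}; affine count = 30; |E(F_23)| = 31.

Discriminant check: Δ ∝ 4a³ + 27b² = 4·15³ + 27·2² = 4·3375 + 27·4 ≡ 15 (mod 23). Nonzero ⇒ E is nonsingular.
For each x ∈ F_23, compute rhs = x³ + 15·x + 2 mod 23, then count y ∈ F_23 with y² ≡ rhs.
  x = 0: rhs = 2, matching y values: 5, 18 (2 points).
  x = 1: rhs = 18, matching y values: 8, 15 (2 points).
  x = 2: rhs = 17, matching y values: none (0 points).
  x = 3: rhs = 5, matching y values: none (0 points).
  x = 4: rhs = 11, matching y values: none (0 points).
  x = 5: rhs = 18, matching y values: 8, 15 (2 points).
  x = 6: rhs = 9, matching y values: 3, 20 (2 points).
  x = 7: rhs = 13, matching y values: 6, 17 (2 points).
  x = 8: rhs = 13, matching y values: 6, 17 (2 points).
  x = 9: rhs = 15, matching y values: none (0 points).
  x = 10: rhs = 2, matching y values: 5, 18 (2 points).
  x = 11: rhs = 3, matching y values: 7, 16 (2 points).
  x = 12: rhs = 1, matching y values: 1, 22 (2 points).
  x = 13: rhs = 2, matching y values: 5, 18 (2 points).
  x = 14: rhs = 12, matching y values: 9, 14 (2 points).
  x = 15: rhs = 14, matching y values: none (0 points).
  x = 16: rhs = 14, matching y values: none (0 points).
  x = 17: rhs = 18, matching y values: 8, 15 (2 points).
  x = 18: rhs = 9, matching y values: 3, 20 (2 points).
  x = 19: rhs = 16, matching y values: 4, 19 (2 points).
  x = 20: rhs = 22, matching y values: none (0 points).
  x = 21: rhs = 10, matching y values: none (0 points).
  x = 22: rhs = 9, matching y values: 3, 20 (2 points).
Total affine count: 30.
Full point count |E(F_23)| = 30 + 1 = 31.
Hasse bound: |31 − (23+1)| = |7| = 7 ≤ 2√23 ≈ 9.5917 ✓.


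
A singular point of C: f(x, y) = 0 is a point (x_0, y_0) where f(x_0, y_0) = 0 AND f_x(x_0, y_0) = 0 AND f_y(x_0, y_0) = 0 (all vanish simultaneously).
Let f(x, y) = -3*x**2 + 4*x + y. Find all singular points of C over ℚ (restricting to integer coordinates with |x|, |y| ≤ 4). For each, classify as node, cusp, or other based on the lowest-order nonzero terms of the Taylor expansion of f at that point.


No singular points in the scanned grid; C is smooth there.

Compute partial derivatives:
  f_x = 4 - 6*x.
  f_y = 1.
f_y = 1 is a nonzero constant, so f_y never vanishes: no point (x, y) can satisfy f = f_x = f_y = 0. In particular no (x, y) ∈ {−4, ..., 4}² is singular; the curve is smooth.


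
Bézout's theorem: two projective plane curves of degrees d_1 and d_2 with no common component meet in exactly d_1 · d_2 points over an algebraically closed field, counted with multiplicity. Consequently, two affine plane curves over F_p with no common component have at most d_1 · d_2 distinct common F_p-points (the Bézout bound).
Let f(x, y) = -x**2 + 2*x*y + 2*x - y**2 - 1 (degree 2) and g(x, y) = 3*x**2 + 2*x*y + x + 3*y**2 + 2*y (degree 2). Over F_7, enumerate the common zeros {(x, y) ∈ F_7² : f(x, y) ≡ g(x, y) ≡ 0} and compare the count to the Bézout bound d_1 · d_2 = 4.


Common zeros: {(4, 4)}; count = 1; Bézout bound = 4.

deg(f) = 2, deg(g) = 2, so Bézout bound = 4.
Scan x ∈ F_7. For each x, list the y ∈ F_7 with f(x, y) ≡ 0 and those with g(x, y) ≡ 0 (mod 7); the common zeros in that column are the intersection.
  x = 0: f ≡ 0 at y ∈ ∅; g ≡ 0 at y ∈ {0, 4}; common: ∅.
  x = 1: f ≡ 0 at y ∈ {0, 2}; g ≡ 0 at y ∈ ∅; common: ∅.
  x = 2: f ≡ 0 at y ∈ ∅; g ≡ 0 at y ∈ {0, 5}; common: ∅.
  x = 3: f ≡ 0 at y ∈ ∅; g ≡ 0 at y ∈ ∅; common: ∅.
  x = 4: f ≡ 0 at y ∈ {4}; g ≡ 0 at y ∈ {2, 4}; common: {4}.
  x = 5: f ≡ 0 at y ∈ {1, 2}; g ≡ 0 at y ∈ ∅; common: ∅.
  x = 6: f ≡ 0 at y ∈ {1, 4}; g ≡ 0 at y ∈ {2, 5}; common: ∅.
Collecting: common zeros = {(4, 4)}, so the count is 1.
Comparison with the Bézout bound: 1 ≤ 4 = deg(f)·deg(g), as expected for curves with no common component (the affine F_7-count falls short of the bound because intersections may lie at infinity, over extension fields, or carry multiplicity).


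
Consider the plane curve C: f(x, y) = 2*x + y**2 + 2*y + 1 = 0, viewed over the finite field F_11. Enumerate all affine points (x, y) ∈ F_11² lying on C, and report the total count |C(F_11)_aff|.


Affine F_11-points: {(0, 10), (1, 2), (1, 7), (3, 3), (3, 6), (4, 4), (4, 5), (5, 0), (5, 9), (9, 1), (9, 8)}; count = 11.

For each of the 121 pairs (x, y) ∈ F_11², evaluate f(x, y) mod 11. Record the zeros.
  x = 0: [0↦1, 1↦4, 2↦9, 3↦5, 4↦3, 5↦3, 6↦5, 7↦9, 8↦4, 9↦1, 10↦0]  zeros at y ∈ {10}
  x = 1: [0↦3, 1↦6, 2↦0, 3↦7, 4↦5, 5↦5, 6↦7, 7↦0, 8↦6, 9↦3, 10↦2]  zeros at y ∈ {2, 7}
  x = 2: [0↦5, 1↦8, 2↦2, 3↦9, 4↦7, 5↦7, 6↦9, 7↦2, 8↦8, 9↦5, 10↦4]  zeros at y ∈ ∅
  x = 3: [0↦7, 1↦10, 2↦4, 3↦0, 4↦9, 5↦9, 6↦0, 7↦4, 8↦10, 9↦7, 10↦6]  zeros at y ∈ {3, 6}
  x = 4: [0↦9, 1↦1, 2↦6, 3↦2, 4↦0, 5↦0, 6↦2, 7↦6, 8↦1, 9↦9, 10↦8]  zeros at y ∈ {4, 5}
  x = 5: [0↦0, 1↦3, 2↦8, 3↦4, 4↦2, 5↦2, 6↦4, 7↦8, 8↦3, 9↦0, 10↦10]  zeros at y ∈ {0, 9}
  x = 6: [0↦2, 1↦5, 2↦10, 3↦6, 4↦4, 5↦4, 6↦6, 7↦10, 8↦5, 9↦2, 10↦1]  zeros at y ∈ ∅
  x = 7: [0↦4, 1↦7, 2↦1, 3↦8, 4↦6, 5↦6, 6↦8, 7↦1, 8↦7, 9↦4, 10↦3]  zeros at y ∈ ∅
  x = 8: [0↦6, 1↦9, 2↦3, 3↦10, 4↦8, 5↦8, 6↦10, 7↦3, 8↦9, 9↦6, 10↦5]  zeros at y ∈ ∅
  x = 9: [0↦8, 1↦0, 2↦5, 3↦1, 4↦10, 5↦10, 6↦1, 7↦5, 8↦0, 9↦8, 10↦7]  zeros at y ∈ {1, 8}
  x = 10: [0↦10, 1↦2, 2↦7, 3↦3, 4↦1, 5↦1, 6↦3, 7↦7, 8↦2, 9↦10, 10↦9]  zeros at y ∈ ∅
Collecting zeros: affine points = {(0, 10), (1, 2), (1, 7), (3, 3), (3, 6), (4, 4), (4, 5), (5, 0), (5, 9), (9, 1), (9, 8)}.
Total count |C(F_11)_aff| = 11.


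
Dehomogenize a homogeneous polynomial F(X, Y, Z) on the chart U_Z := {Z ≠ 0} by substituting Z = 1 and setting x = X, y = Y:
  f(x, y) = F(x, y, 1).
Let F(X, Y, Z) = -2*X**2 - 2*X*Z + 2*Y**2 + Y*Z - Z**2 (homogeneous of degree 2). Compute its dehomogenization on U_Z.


f(x, y) = -2*x**2 - 2*x + 2*y**2 + y - 1

On U_Z we set Z = 1. Each monomial c·X^i·Y^j·Z^k in F becomes c·x^i·y^j·1^k = c·x^i·y^j.
Substituting Z = 1: F(X, Y, 1) = -2*x**2 - 2*x + 2*y**2 + y - 1.
Note: deg(f) ≤ deg(F) = 2; strict inequality happens when F is divisible by Z (lost terms).


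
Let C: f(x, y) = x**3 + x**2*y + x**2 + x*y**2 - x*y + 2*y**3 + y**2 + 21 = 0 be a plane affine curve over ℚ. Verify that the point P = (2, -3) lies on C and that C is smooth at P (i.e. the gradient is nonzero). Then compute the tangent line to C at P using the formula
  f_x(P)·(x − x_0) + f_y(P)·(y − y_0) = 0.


Tangent line at P: 16*x + 38*y + 82 = 0.

Step 1: f(2, -3) = 0, so P lies on C.
Step 2: partial derivatives
  f_x(x, y) = 3*x**2 + 2*x*y + 2*x + y**2 - y, f_y(x, y) = x**2 + 2*x*y - x + 6*y**2 + 2*y.
  f_x(P) = 16, f_y(P) = 38 (gradient nonzero, so P is smooth).
Step 3: tangent line at P: 16·(x − 2) + 38·(y − -3) = 0.
Expanding: 16*x + 38*y + 82 = 0.


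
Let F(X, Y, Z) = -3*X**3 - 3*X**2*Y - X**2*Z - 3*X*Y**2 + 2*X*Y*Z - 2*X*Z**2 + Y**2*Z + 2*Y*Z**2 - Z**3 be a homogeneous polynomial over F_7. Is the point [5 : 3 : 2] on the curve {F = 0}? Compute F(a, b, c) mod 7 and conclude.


F(5,3,2) ≡ 4 (mod 7); P is NOT on the curve.

Evaluate F(5, 3, 2) term-by-term (mod 7).
  -3*X**3 ↦ -3·125·1·1 = -375
  -3*X**2*Y ↦ -3·25·3·1 = -225
  -X**2*Z ↦ -1·25·1·2 = -50
  -3*X*Y**2 ↦ -3·5·9·1 = -135
  2*X*Y*Z ↦ 2·5·3·2 = 60
  -2*X*Z**2 ↦ -2·5·1·4 = -40
  Y**2*Z ↦ 1·1·9·2 = 18
  2*Y*Z**2 ↦ 2·1·3·4 = 24
  -Z**3 ↦ -1·1·1·8 = -8
Sum: F(5, 3, 2) = (-375) + (-225) + (-50) + (-135) + (60) + (-40) + (18) + (24) + (-8) = -731.
Reducing mod 7: -731 ≡ 4 (mod 7).
Since F(a, b, c) ≡ 4 ≠ 0 (mod 7), P does NOT lie on the curve.


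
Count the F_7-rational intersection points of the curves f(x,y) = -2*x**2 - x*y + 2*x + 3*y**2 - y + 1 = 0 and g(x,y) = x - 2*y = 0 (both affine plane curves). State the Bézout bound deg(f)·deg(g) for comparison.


Common zeros: {(4, 2)}; count = 1; Bézout bound = 2.

deg(f) = 2, deg(g) = 1, so Bézout bound = 2.
Scan x ∈ F_7. For each x, list the y ∈ F_7 with f(x, y) ≡ 0 and those with g(x, y) ≡ 0 (mod 7); the common zeros in that column are the intersection.
  x = 0: f ≡ 0 at y ∈ ∅; g ≡ 0 at y ∈ {0}; common: ∅.
  x = 1: f ≡ 0 at y ∈ ∅; g ≡ 0 at y ∈ {4}; common: ∅.
  x = 2: f ≡ 0 at y ∈ ∅; g ≡ 0 at y ∈ {1}; common: ∅.
  x = 3: f ≡ 0 at y ∈ {2, 4}; g ≡ 0 at y ∈ {5}; common: ∅.
  x = 4: f ≡ 0 at y ∈ {2}; g ≡ 0 at y ∈ {2}; common: {2}.
  x = 5: f ≡ 0 at y ∈ {1}; g ≡ 0 at y ∈ {6}; common: ∅.
  x = 6: f ≡ 0 at y ∈ {1, 6}; g ≡ 0 at y ∈ {3}; common: ∅.
Collecting: common zeros = {(4, 2)}, so the count is 1.
Comparison with the Bézout bound: 1 ≤ 2 = deg(f)·deg(g), as expected for curves with no common component (the affine F_7-count falls short of the bound because intersections may lie at infinity, over extension fields, or carry multiplicity).


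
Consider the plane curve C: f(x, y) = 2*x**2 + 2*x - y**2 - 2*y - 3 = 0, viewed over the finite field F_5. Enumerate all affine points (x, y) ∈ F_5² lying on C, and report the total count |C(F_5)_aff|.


Affine F_5-points: {(2, 4)}; count = 1.

For each of the 25 pairs (x, y) ∈ F_5², evaluate f(x, y) mod 5. Record the zeros.
  x = 0: [0↦2, 1↦4, 2↦4, 3↦2, 4↦3]  zeros at y ∈ ∅
  x = 1: [0↦1, 1↦3, 2↦3, 3↦1, 4↦2]  zeros at y ∈ ∅
  x = 2: [0↦4, 1↦1, 2↦1, 3↦4, 4↦0]  zeros at y ∈ {4}
  x = 3: [0↦1, 1↦3, 2↦3, 3↦1, 4↦2]  zeros at y ∈ ∅
  x = 4: [0↦2, 1↦4, 2↦4, 3↦2, 4↦3]  zeros at y ∈ ∅
Collecting zeros: affine points = {(2, 4)}.
Total count |C(F_5)_aff| = 1.


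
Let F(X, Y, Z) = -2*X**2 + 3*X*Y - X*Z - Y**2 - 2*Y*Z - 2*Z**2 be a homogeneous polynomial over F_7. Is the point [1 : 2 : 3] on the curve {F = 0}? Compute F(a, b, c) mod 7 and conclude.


F(1,2,3) ≡ 2 (mod 7); P is NOT on the curve.

Evaluate F(1, 2, 3) term-by-term (mod 7).
  -2*X**2 ↦ -2·1·1·1 = -2
  3*X*Y ↦ 3·1·2·1 = 6
  -X*Z ↦ -1·1·1·3 = -3
  -Y**2 ↦ -1·1·4·1 = -4
  -2*Y*Z ↦ -2·1·2·3 = -12
  -2*Z**2 ↦ -2·1·1·9 = -18
Sum: F(1, 2, 3) = (-2) + (6) + (-3) + (-4) + (-12) + (-18) = -33.
Reducing mod 7: -33 ≡ 2 (mod 7).
Since F(a, b, c) ≡ 2 ≠ 0 (mod 7), P does NOT lie on the curve.


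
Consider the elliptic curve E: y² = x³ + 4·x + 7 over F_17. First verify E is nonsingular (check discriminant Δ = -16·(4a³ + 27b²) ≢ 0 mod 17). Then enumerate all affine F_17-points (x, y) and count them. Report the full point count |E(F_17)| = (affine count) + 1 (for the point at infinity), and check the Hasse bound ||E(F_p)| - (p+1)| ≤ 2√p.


Affine points = {(4, 6), (4, 11), (5, 4), (5, 13), (6, 3), (6, 14), (7, 2), (7, 15), (12, 7), (12, 10), (14, 6), (14, 11), (15, 5), (15, 12), (16, 6), (16, 11)}; affine count = 16; |E(F_17)| = 17.

Discriminant check: Δ ∝ 4a³ + 27b² = 4·4³ + 27·7² = 4·64 + 27·49 ≡ 15 (mod 17). Nonzero ⇒ E is nonsingular.
For each x ∈ F_17, compute rhs = x³ + 4·x + 7 mod 17, then count y ∈ F_17 with y² ≡ rhs.
  x = 0: rhs = 7, matching y values: none (0 points).
  x = 1: rhs = 12, matching y values: none (0 points).
  x = 2: rhs = 6, matching y values: none (0 points).
  x = 3: rhs = 12, matching y values: none (0 points).
  x = 4: rhs = 2, matching y values: 6, 11 (2 points).
  x = 5: rhs = 16, matching y values: 4, 13 (2 points).
  x = 6: rhs = 9, matching y values: 3, 14 (2 points).
  x = 7: rhs = 4, matching y values: 2, 15 (2 points).
  x = 8: rhs = 7, matching y values: none (0 points).
  x = 9: rhs = 7, matching y values: none (0 points).
  x = 10: rhs = 10, matching y values: none (0 points).
  x = 11: rhs = 5, matching y values: none (0 points).
  x = 12: rhs = 15, matching y values: 7, 10 (2 points).
  x = 13: rhs = 12, matching y values: none (0 points).
  x = 14: rhs = 2, matching y values: 6, 11 (2 points).
  x = 15: rhs = 8, matching y values: 5, 12 (2 points).
  x = 16: rhs = 2, matching y values: 6, 11 (2 points).
Total affine count: 16.
Full point count |E(F_17)| = 16 + 1 = 17.
Hasse bound: |17 − (17+1)| = |-1| = 1 ≤ 2√17 ≈ 8.2462 ✓.


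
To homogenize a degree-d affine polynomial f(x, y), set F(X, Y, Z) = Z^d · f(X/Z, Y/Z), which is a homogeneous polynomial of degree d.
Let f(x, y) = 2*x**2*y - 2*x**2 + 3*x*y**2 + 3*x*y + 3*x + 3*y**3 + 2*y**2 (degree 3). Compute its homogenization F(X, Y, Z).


F(X, Y, Z) = 2*X**2*Y - 2*X**2*Z + 3*X*Y**2 + 3*X*Y*Z + 3*X*Z**2 + 3*Y**3 + 2*Y**2*Z

deg(f) = 3.
Substitute x = X/Z, y = Y/Z into f, then multiply by Z^3.
  monomial 2·x^2·y^1 ↦ 2·X^2·Y^1·Z^0.
  monomial -2·x^2·y^0 ↦ -2·X^2·Y^0·Z^1.
  monomial 3·x^1·y^2 ↦ 3·X^1·Y^2·Z^0.
  monomial 3·x^1·y^1 ↦ 3·X^1·Y^1·Z^1.
  monomial 3·x^1·y^0 ↦ 3·X^1·Y^0·Z^2.
  monomial 3·x^0·y^3 ↦ 3·X^0·Y^3·Z^0.
  monomial 2·x^0·y^2 ↦ 2·X^0·Y^2·Z^1.
Collecting: F(X, Y, Z) = 2*X**2*Y - 2*X**2*Z + 3*X*Y**2 + 3*X*Y*Z + 3*X*Z**2 + 3*Y**3 + 2*Y**2*Z.


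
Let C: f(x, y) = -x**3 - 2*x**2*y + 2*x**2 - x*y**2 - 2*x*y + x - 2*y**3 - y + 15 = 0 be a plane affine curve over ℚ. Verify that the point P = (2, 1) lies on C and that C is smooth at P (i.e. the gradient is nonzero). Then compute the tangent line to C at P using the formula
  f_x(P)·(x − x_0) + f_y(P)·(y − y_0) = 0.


Tangent line at P: -14*x - 23*y + 51 = 0.

Step 1: f(2, 1) = 0, so P lies on C.
Step 2: partial derivatives
  f_x(x, y) = -3*x**2 - 4*x*y + 4*x - y**2 - 2*y + 1, f_y(x, y) = -2*x**2 - 2*x*y - 2*x - 6*y**2 - 1.
  f_x(P) = -14, f_y(P) = -23 (gradient nonzero, so P is smooth).
Step 3: tangent line at P: -14·(x − 2) + -23·(y − 1) = 0.
Expanding: -14*x - 23*y + 51 = 0.


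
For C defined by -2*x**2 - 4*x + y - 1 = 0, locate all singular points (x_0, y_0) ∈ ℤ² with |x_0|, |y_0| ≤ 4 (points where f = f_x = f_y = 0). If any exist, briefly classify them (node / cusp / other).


No singular points in the scanned grid; C is smooth there.

Compute partial derivatives:
  f_x = -4*x - 4.
  f_y = 1.
f_y = 1 is a nonzero constant, so f_y never vanishes: no point (x, y) can satisfy f = f_x = f_y = 0. In particular no (x, y) ∈ {−4, ..., 4}² is singular; the curve is smooth.


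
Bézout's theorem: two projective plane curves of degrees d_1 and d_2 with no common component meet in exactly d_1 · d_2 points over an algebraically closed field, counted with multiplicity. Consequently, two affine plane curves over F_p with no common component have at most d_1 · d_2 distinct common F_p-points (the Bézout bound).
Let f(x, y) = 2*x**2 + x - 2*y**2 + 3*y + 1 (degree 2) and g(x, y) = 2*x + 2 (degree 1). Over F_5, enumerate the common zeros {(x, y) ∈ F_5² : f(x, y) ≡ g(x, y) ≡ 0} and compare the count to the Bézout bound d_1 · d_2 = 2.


Common zeros: {(4, 2)}; count = 1; Bézout bound = 2.

deg(f) = 2, deg(g) = 1, so Bézout bound = 2.
Scan x ∈ F_5. For each x, list the y ∈ F_5 with f(x, y) ≡ 0 and those with g(x, y) ≡ 0 (mod 5); the common zeros in that column are the intersection.
  x = 0: f ≡ 0 at y ∈ ∅; g ≡ 0 at y ∈ ∅; common: ∅.
  x = 1: f ≡ 0 at y ∈ {1, 3}; g ≡ 0 at y ∈ ∅; common: ∅.
  x = 2: f ≡ 0 at y ∈ ∅; g ≡ 0 at y ∈ ∅; common: ∅.
  x = 3: f ≡ 0 at y ∈ {2}; g ≡ 0 at y ∈ ∅; common: ∅.
  x = 4: f ≡ 0 at y ∈ {2}; g ≡ 0 at y ∈ {0, 1, 2, 3, 4}; common: {2}.
Collecting: common zeros = {(4, 2)}, so the count is 1.
Comparison with the Bézout bound: 1 ≤ 2 = deg(f)·deg(g), as expected for curves with no common component (the affine F_5-count falls short of the bound because intersections may lie at infinity, over extension fields, or carry multiplicity).


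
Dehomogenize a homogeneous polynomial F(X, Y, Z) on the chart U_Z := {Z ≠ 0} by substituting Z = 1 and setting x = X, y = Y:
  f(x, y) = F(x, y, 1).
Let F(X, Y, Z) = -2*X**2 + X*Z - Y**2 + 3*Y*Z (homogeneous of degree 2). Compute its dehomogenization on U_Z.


f(x, y) = -2*x**2 + x - y**2 + 3*y

On U_Z we set Z = 1. Each monomial c·X^i·Y^j·Z^k in F becomes c·x^i·y^j·1^k = c·x^i·y^j.
Substituting Z = 1: F(X, Y, 1) = -2*x**2 + x - y**2 + 3*y.
Note: deg(f) ≤ deg(F) = 2; strict inequality happens when F is divisible by Z (lost terms).


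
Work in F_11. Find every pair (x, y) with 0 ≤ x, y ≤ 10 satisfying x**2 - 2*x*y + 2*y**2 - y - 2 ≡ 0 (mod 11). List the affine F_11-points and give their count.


Affine F_11-points: {(2, 2), (2, 6), (3, 4), (3, 5), (5, 4), (5, 7), (7, 5), (7, 8), (9, 7), (9, 8), (10, 6), (10, 10)}; count = 12.

For each of the 121 pairs (x, y) ∈ F_11², evaluate f(x, y) mod 11. Record the zeros.
  x = 0: [0↦9, 1↦10, 2↦4, 3↦2, 4↦4, 5↦10, 6↦9, 7↦1, 8↦8, 9↦8, 10↦1]  zeros at y ∈ ∅
  x = 1: [0↦10, 1↦9, 2↦1, 3↦8, 4↦8, 5↦1, 6↦9, 7↦10, 8↦4, 9↦2, 10↦4]  zeros at y ∈ ∅
  x = 2: [0↦2, 1↦10, 2↦0, 3↦5, 4↦3, 5↦5, 6↦0, 7↦10, 8↦2, 9↦9, 10↦9]  zeros at y ∈ {2, 6}
  x = 3: [0↦7, 1↦2, 2↦1, 3↦4, 4↦0, 5↦0, 6↦4, 7↦1, 8↦2, 9↦7, 10↦5]  zeros at y ∈ {4, 5}
  x = 4: [0↦3, 1↦7, 2↦4, 3↦5, 4↦10, 5↦8, 6↦10, 7↦5, 8↦4, 9↦7, 10↦3]  zeros at y ∈ ∅
  x = 5: [0↦1, 1↦3, 2↦9, 3↦8, 4↦0, 5↦7, 6↦7, 7↦0, 8↦8, 9↦9, 10↦3]  zeros at y ∈ {4, 7}
  x = 6: [0↦1, 1↦1, 2↦5, 3↦2, 4↦3, 5↦8, 6↦6, 7↦8, 8↦3, 9↦2, 10↦5]  zeros at y ∈ ∅
  x = 7: [0↦3, 1↦1, 2↦3, 3↦9, 4↦8, 5↦0, 6↦7, 7↦7, 8↦0, 9↦8, 10↦9]  zeros at y ∈ {5, 8}
  x = 8: [0↦7, 1↦3, 2↦3, 3↦7, 4↦4, 5↦5, 6↦10, 7↦8, 8↦10, 9↦5, 10↦4]  zeros at y ∈ ∅
  x = 9: [0↦2, 1↦7, 2↦5, 3↦7, 4↦2, 5↦1, 6↦4, 7↦0, 8↦0, 9↦4, 10↦1]  zeros at y ∈ {7, 8}
  x = 10: [0↦10, 1↦2, 2↦9, 3↦9, 4↦2, 5↦10, 6↦0, 7↦5, 8↦3, 9↦5, 10↦0]  zeros at y ∈ {6, 10}
Collecting zeros: affine points = {(2, 2), (2, 6), (3, 4), (3, 5), (5, 4), (5, 7), (7, 5), (7, 8), (9, 7), (9, 8), (10, 6), (10, 10)}.
Total count |C(F_11)_aff| = 12.


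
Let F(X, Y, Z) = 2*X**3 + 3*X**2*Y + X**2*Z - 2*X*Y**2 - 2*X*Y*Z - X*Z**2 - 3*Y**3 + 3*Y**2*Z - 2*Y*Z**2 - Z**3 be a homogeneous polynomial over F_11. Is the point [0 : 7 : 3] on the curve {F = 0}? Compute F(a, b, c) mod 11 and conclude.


F(0,7,3) ≡ 7 (mod 11); P is NOT on the curve.

Evaluate F(0, 7, 3) term-by-term (mod 11).
  2*X**3 ↦ 2·0·1·1 = 0
  3*X**2*Y ↦ 3·0·7·1 = 0
  X**2*Z ↦ 1·0·1·3 = 0
  -2*X*Y**2 ↦ -2·0·49·1 = 0
  -2*X*Y*Z ↦ -2·0·7·3 = 0
  -X*Z**2 ↦ -1·0·1·9 = 0
  -3*Y**3 ↦ -3·1·343·1 = -1029
  3*Y**2*Z ↦ 3·1·49·3 = 441
  -2*Y*Z**2 ↦ -2·1·7·9 = -126
  -Z**3 ↦ -1·1·1·27 = -27
Sum: F(0, 7, 3) = (0) + (0) + (0) + (0) + (0) + (0) + (-1029) + (441) + (-126) + (-27) = -741.
Reducing mod 11: -741 ≡ 7 (mod 11).
Since F(a, b, c) ≡ 7 ≠ 0 (mod 11), P does NOT lie on the curve.


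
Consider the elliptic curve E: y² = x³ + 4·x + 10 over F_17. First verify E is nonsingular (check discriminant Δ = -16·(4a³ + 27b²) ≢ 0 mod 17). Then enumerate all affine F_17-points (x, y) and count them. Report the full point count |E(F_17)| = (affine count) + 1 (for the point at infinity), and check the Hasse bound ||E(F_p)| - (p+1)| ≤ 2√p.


Affine points = {(1, 7), (1, 10), (2, 3), (2, 14), (3, 7), (3, 10), (5, 6), (5, 11), (10, 8), (10, 9), (11, 5), (11, 12), (12, 1), (12, 16), (13, 7), (13, 10)}; affine count = 16; |E(F_17)| = 17.

Discriminant check: Δ ∝ 4a³ + 27b² = 4·4³ + 27·10² = 4·64 + 27·100 ≡ 15 (mod 17). Nonzero ⇒ E is nonsingular.
For each x ∈ F_17, compute rhs = x³ + 4·x + 10 mod 17, then count y ∈ F_17 with y² ≡ rhs.
  x = 0: rhs = 10, matching y values: none (0 points).
  x = 1: rhs = 15, matching y values: 7, 10 (2 points).
  x = 2: rhs = 9, matching y values: 3, 14 (2 points).
  x = 3: rhs = 15, matching y values: 7, 10 (2 points).
  x = 4: rhs = 5, matching y values: none (0 points).
  x = 5: rhs = 2, matching y values: 6, 11 (2 points).
  x = 6: rhs = 12, matching y values: none (0 points).
  x = 7: rhs = 7, matching y values: none (0 points).
  x = 8: rhs = 10, matching y values: none (0 points).
  x = 9: rhs = 10, matching y values: none (0 points).
  x = 10: rhs = 13, matching y values: 8, 9 (2 points).
  x = 11: rhs = 8, matching y values: 5, 12 (2 points).
  x = 12: rhs = 1, matching y values: 1, 16 (2 points).
  x = 13: rhs = 15, matching y values: 7, 10 (2 points).
  x = 14: rhs = 5, matching y values: none (0 points).
  x = 15: rhs = 11, matching y values: none (0 points).
  x = 16: rhs = 5, matching y values: none (0 points).
Total affine count: 16.
Full point count |E(F_17)| = 16 + 1 = 17.
Hasse bound: |17 − (17+1)| = |-1| = 1 ≤ 2√17 ≈ 8.2462 ✓.


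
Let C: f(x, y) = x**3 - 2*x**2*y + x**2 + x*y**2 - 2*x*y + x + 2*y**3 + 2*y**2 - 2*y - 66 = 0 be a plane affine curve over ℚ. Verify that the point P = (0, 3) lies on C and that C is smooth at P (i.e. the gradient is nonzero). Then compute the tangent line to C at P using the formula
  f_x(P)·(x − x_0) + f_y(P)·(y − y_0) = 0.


Tangent line at P: 4*x + 64*y - 192 = 0.

Step 1: f(0, 3) = 0, so P lies on C.
Step 2: partial derivatives
  f_x(x, y) = 3*x**2 - 4*x*y + 2*x + y**2 - 2*y + 1, f_y(x, y) = -2*x**2 + 2*x*y - 2*x + 6*y**2 + 4*y - 2.
  f_x(P) = 4, f_y(P) = 64 (gradient nonzero, so P is smooth).
Step 3: tangent line at P: 4·(x − 0) + 64·(y − 3) = 0.
Expanding: 4*x + 64*y - 192 = 0.


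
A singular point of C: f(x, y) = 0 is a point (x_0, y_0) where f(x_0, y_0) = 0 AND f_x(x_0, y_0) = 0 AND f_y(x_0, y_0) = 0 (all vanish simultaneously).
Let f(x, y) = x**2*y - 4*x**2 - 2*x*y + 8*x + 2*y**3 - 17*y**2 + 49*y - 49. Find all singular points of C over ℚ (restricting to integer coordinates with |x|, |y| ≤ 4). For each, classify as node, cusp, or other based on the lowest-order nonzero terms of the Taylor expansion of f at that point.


Singular points: {(1, 3)}; classification: node.

Compute partial derivatives:
  f_x = 2*x*y - 8*x - 2*y + 8.
  f_y = x**2 - 2*x + 6*y**2 - 34*y + 49.
Scan x_0 ∈ {−4, ..., 4}. For each x_0, f_y(x_0, y) is a polynomial in y; find its integer roots y ∈ {−4, ..., 4}, then test f_x and f at those candidates.
  x = -4: f_y(-4, y) = 6*y**2 - 34*y + 73; no integer root y with |y| ≤ 4.
  x = -3: f_y(-3, y) = 6*y**2 - 34*y + 64; no integer root y with |y| ≤ 4.
  x = -2: f_y(-2, y) = 6*y**2 - 34*y + 57; no integer root y with |y| ≤ 4.
  x = -1: f_y(-1, y) = 6*y**2 - 34*y + 52; no integer root y with |y| ≤ 4.
  x = 0: f_y(0, y) = 6*y**2 - 34*y + 49; no integer root y with |y| ≤ 4.
  x = 1: f_y(1, y) = 6*y**2 - 34*y + 48; vanishes at y ∈ {3}. (1, 3): f_x = 0, f = 0 — SINGULAR.
  x = 2: f_y(2, y) = 6*y**2 - 34*y + 49; no integer root y with |y| ≤ 4.
  x = 3: f_y(3, y) = 6*y**2 - 34*y + 52; no integer root y with |y| ≤ 4.
  x = 4: f_y(4, y) = 6*y**2 - 34*y + 57; no integer root y with |y| ≤ 4.
Only singular point on the grid: (1, 3).
Classify: substitute x = 1 + u, y = 3 + v and expand: f = u**2*v - u**2 + 2*v**3 + v**2.
No constant or linear terms (consistent with a singular point). Quadratic part: -u**2 + v**2. Cubic part: u**2*v + 2*v**3.
The quadratic part v**2 - u**2 = (v − u)(v + u) splits into two distinct linear factors, so there are two distinct tangent lines y − 3 = ±(x − 1) — this is a node (ordinary double point).
Classification: node.


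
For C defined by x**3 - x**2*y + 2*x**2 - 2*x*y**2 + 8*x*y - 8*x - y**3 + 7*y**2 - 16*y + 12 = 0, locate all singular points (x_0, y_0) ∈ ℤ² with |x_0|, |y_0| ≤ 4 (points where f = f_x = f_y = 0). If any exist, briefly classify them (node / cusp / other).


Singular points: {(0, 2)}; classification: cusp.

Compute partial derivatives:
  f_x = 3*x**2 - 2*x*y + 4*x - 2*y**2 + 8*y - 8.
  f_y = -x**2 - 4*x*y + 8*x - 3*y**2 + 14*y - 16.
Scan x_0 ∈ {−4, ..., 4}. For each x_0, f_y(x_0, y) is a polynomial in y; find its integer roots y ∈ {−4, ..., 4}, then test f_x and f at those candidates.
  x = -4: f_y(-4, y) = -3*y**2 + 30*y - 64; no integer root y with |y| ≤ 4.
  x = -3: f_y(-3, y) = -3*y**2 + 26*y - 49; no integer root y with |y| ≤ 4.
  x = -2: f_y(-2, y) = -3*y**2 + 22*y - 36; no integer root y with |y| ≤ 4.
  x = -1: f_y(-1, y) = -3*y**2 + 18*y - 25; no integer root y with |y| ≤ 4.
  x = 0: f_y(0, y) = -3*y**2 + 14*y - 16; vanishes at y ∈ {2}. (0, 2): f_x = 0, f = 0 — SINGULAR.
  x = 1: f_y(1, y) = -3*y**2 + 10*y - 9; no integer root y with |y| ≤ 4.
  x = 2: f_y(2, y) = -3*y**2 + 6*y - 4; no integer root y with |y| ≤ 4.
  x = 3: f_y(3, y) = -3*y**2 + 2*y - 1; no integer root y with |y| ≤ 4.
  x = 4: f_y(4, y) = -3*y**2 - 2*y; vanishes at y ∈ {0}. (4, 0): f_x = 56 ≠ 0.
Only singular point on the grid: (0, 2).
Classify: substitute x = 0 + u, y = 2 + v and expand: f = u**3 - u**2*v - 2*u*v**2 - v**3 + v**2.
No constant or linear terms (consistent with a singular point). Quadratic part: v**2. Cubic part: u**3 - u**2*v - 2*u*v**2 - v**3.
The quadratic part v**2 is a perfect square, so there is a single (double) tangent line v = 0, i.e. y = 2. Restricting the cubic part to that line (v = 0) leaves u**3 ≠ 0, so f is not divisible by v and the branch is v² ≈ -u**3 to lowest order — this is a cusp.
Classification: cusp.


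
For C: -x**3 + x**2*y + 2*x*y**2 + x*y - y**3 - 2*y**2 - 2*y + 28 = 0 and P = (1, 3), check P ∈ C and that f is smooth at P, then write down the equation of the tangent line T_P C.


Tangent line at P: 24*x - 27*y + 57 = 0.

Step 1: f(1, 3) = 0, so P lies on C.
Step 2: partial derivatives
  f_x(x, y) = -3*x**2 + 2*x*y + 2*y**2 + y, f_y(x, y) = x**2 + 4*x*y + x - 3*y**2 - 4*y - 2.
  f_x(P) = 24, f_y(P) = -27 (gradient nonzero, so P is smooth).
Step 3: tangent line at P: 24·(x − 1) + -27·(y − 3) = 0.
Expanding: 24*x - 27*y + 57 = 0.


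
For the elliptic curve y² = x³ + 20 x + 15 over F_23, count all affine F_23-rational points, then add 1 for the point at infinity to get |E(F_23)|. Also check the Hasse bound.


Affine points = {(1, 6), (1, 17), (6, 11), (6, 12), (9, 2), (9, 21), (11, 5), (11, 18), (14, 7), (14, 16), (17, 1), (17, 22), (19, 3), (19, 20), (21, 6), (21, 17)}; affine count = 16; |E(F_23)| = 17.

Discriminant check: Δ ∝ 4a³ + 27b² = 4·20³ + 27·15² = 4·8000 + 27·225 ≡ 10 (mod 23). Nonzero ⇒ E is nonsingular.
For each x ∈ F_23, compute rhs = x³ + 20·x + 15 mod 23, then count y ∈ F_23 with y² ≡ rhs.
  x = 0: rhs = 15, matching y values: none (0 points).
  x = 1: rhs = 13, matching y values: 6, 17 (2 points).
  x = 2: rhs = 17, matching y values: none (0 points).
  x = 3: rhs = 10, matching y values: none (0 points).
  x = 4: rhs = 21, matching y values: none (0 points).
  x = 5: rhs = 10, matching y values: none (0 points).
  x = 6: rhs = 6, matching y values: 11, 12 (2 points).
  x = 7: rhs = 15, matching y values: none (0 points).
  x = 8: rhs = 20, matching y values: none (0 points).
  x = 9: rhs = 4, matching y values: 2, 21 (2 points).
  x = 10: rhs = 19, matching y values: none (0 points).
  x = 11: rhs = 2, matching y values: 5, 18 (2 points).
  x = 12: rhs = 5, matching y values: none (0 points).
  x = 13: rhs = 11, matching y values: none (0 points).
  x = 14: rhs = 3, matching y values: 7, 16 (2 points).
  x = 15: rhs = 10, matching y values: none (0 points).
  x = 16: rhs = 15, matching y values: none (0 points).
  x = 17: rhs = 1, matching y values: 1, 22 (2 points).
  x = 18: rhs = 20, matching y values: none (0 points).
  x = 19: rhs = 9, matching y values: 3, 20 (2 points).
  x = 20: rhs = 20, matching y values: none (0 points).
  x = 21: rhs = 13, matching y values: 6, 17 (2 points).
  x = 22: rhs = 17, matching y values: none (0 points).
Total affine count: 16.
Full point count |E(F_23)| = 16 + 1 = 17.
Hasse bound: |17 − (23+1)| = |-7| = 7 ≤ 2√23 ≈ 9.5917 ✓.
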